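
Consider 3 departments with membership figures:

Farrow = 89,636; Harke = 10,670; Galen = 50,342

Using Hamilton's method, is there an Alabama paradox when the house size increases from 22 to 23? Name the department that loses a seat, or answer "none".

At 22 seats: Farrow 13, Harke 2, Galen 7.
At 23 seats: Farrow 14, Harke 1, Galen 8.
Harke drops from 2 to 1.

Harke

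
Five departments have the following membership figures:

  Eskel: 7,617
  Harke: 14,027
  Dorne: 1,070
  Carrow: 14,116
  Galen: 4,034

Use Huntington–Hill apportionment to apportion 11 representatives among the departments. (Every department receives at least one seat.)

Eskel 2; Harke 3; Dorne 1; Carrow 4; Galen 1

With divisor 4062: modified quotas Eskel 1.875, Harke 3.453, Dorne 0.263, Carrow 3.475, Galen 0.993.
Geometric-mean thresholds: Eskel √(1·2)=1.414, Harke √(3·4)=3.464, Dorne (min 1), Carrow √(3·4)=3.464, Galen (min 1).
Each quota rounded against its threshold gives Eskel 2, Harke 3, Dorne 1, Carrow 4, Galen 1 (total 11).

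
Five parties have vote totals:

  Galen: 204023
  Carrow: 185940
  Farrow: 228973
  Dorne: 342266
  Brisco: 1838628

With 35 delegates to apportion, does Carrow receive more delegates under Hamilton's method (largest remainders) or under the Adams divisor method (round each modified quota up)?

Adams

Hamilton: Galen 3, Carrow 2, Farrow 3, Dorne 4, Brisco 23.
Adams: Galen 3, Carrow 3, Farrow 3, Dorne 4, Brisco 22.
Carrow gets 2 under Hamilton and 3 under Adams.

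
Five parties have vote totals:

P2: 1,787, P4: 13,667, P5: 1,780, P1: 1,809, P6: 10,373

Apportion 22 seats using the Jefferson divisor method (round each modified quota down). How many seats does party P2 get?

1

Standard divisor 29416/22 ≈ 1337.091; standard quotas: P2 1.336, P4 10.221, P5 1.331, P1 1.353, P6 7.758.
Rounding down gives 1, 10, 1, 1, 7 = 20 seats, so the divisor must be adjusted.
With modified divisor 1200: modified quotas P2 1.489, P4 11.389, P5 1.483, P1 1.508, P6 8.644.
Rounding down: P2 1, P4 11, P5 1, P1 1, P6 8 (total 22).
P2 receives 1.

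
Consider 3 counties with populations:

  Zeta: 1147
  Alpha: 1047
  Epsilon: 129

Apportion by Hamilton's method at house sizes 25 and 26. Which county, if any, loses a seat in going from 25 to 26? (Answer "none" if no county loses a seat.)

Epsilon

At 25 seats: Zeta 12, Alpha 11, Epsilon 2.
At 26 seats: Zeta 13, Alpha 12, Epsilon 1.
Epsilon drops from 2 to 1.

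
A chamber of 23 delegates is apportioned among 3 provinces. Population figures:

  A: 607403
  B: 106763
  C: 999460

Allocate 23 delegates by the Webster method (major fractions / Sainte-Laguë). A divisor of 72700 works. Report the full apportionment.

With modified divisor 72700: modified quotas A 8.355, B 1.469, C 13.748.
Rounding to the nearest integer: A 8, B 1, C 14 (total 23).

A=8; B=1; C=14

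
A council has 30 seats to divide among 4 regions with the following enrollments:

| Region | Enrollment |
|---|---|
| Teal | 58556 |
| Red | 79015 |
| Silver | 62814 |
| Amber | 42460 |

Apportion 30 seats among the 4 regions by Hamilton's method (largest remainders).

Teal=7, Red=10, Silver=8, Amber=5

Total 242845; standard divisor 242845/30 ≈ 8094.833.
Standard quotas: Teal 7.2337, Red 9.7612, Silver 7.7598, Amber 5.2453.
Lower quotas: Teal 7, Red 9, Silver 7, Amber 5 (sum 28, leaving 2 seats).
Remainders in descending order: Red 0.7612, Silver 0.7598, Amber 0.2453, Teal 0.2337.
The surplus seats go to Red, Silver.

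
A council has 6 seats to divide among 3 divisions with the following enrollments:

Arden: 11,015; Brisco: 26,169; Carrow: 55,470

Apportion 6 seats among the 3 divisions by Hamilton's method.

Arden 1, Brisco 2, Carrow 3

Total 92654; standard divisor 92654/6 ≈ 15442.333.
Standard quotas: Arden 0.7133, Brisco 1.6946, Carrow 3.5921.
Lower quotas: Arden 0, Brisco 1, Carrow 3 (sum 4, leaving 2 seats).
Remainders in descending order: Arden 0.7133, Brisco 0.6946, Carrow 0.5921.
The surplus seats go to Arden, Brisco.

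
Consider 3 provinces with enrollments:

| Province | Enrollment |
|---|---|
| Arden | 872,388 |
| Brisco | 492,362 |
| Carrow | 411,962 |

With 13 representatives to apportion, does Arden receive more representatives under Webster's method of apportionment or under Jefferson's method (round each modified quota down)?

Webster: Arden 6, Brisco 4, Carrow 3.
Jefferson: Arden 7, Brisco 3, Carrow 3.
Arden gets 6 under Webster and 7 under Jefferson.

Jefferson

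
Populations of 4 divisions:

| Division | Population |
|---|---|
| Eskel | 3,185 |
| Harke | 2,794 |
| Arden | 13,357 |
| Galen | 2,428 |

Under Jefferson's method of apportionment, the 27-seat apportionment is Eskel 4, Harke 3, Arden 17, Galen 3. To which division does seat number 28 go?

Priority for the next seat is population ÷ (current seats + 1).
Priorities: Eskel 637.000, Harke 698.500, Arden 742.056, Galen 607.000.
Highest priority: Arden.

Arden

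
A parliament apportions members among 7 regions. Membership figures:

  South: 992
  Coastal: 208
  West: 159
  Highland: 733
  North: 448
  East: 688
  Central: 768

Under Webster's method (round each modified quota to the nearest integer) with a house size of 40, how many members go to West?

Standard divisor 3996/40 ≈ 99.9; standard quotas: South 9.930, Coastal 2.082, West 1.592, Highland 7.337, North 4.484, East 6.887, Central 7.688.
Rounding to the nearest integer gives South 10, Coastal 2, West 2, Highland 7, North 4, East 7, Central 8 — total 40, matching the house size, so no adjustment is needed.
West receives 2.

2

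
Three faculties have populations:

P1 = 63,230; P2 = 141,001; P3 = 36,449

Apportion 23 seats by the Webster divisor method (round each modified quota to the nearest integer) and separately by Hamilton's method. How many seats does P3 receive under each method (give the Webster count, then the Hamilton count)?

Webster: P1 6, P2 14, P3 3.
Hamilton: P1 6, P2 13, P3 4.
P3 gets 3 under Webster and 4 under Hamilton.

3 and 4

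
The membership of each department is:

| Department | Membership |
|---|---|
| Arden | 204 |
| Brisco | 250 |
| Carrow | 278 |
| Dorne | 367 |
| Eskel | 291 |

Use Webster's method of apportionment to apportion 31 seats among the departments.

Standard divisor 1390/31 ≈ 44.839; standard quotas: Arden 4.550, Brisco 5.576, Carrow 6.200, Dorne 8.185, Eskel 6.490.
Rounding to the nearest integer gives Arden 5, Brisco 6, Carrow 6, Dorne 8, Eskel 6 — total 31, matching the house size, so no adjustment is needed.

Arden 5, Brisco 6, Carrow 6, Dorne 8, Eskel 6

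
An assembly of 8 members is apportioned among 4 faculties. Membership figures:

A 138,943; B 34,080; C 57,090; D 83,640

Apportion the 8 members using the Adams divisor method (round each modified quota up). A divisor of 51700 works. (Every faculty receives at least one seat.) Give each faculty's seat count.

A 3, B 1, C 2, D 2

With modified divisor 51700: modified quotas A 2.687, B 0.659, C 1.104, D 1.618.
Rounding up: A 3, B 1, C 2, D 2 (total 8).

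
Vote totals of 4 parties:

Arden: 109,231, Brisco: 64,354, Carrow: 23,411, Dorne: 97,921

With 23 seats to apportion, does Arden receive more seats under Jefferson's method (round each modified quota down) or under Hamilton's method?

Jefferson: Arden 9, Brisco 5, Carrow 1, Dorne 8.
Hamilton: Arden 8, Brisco 5, Carrow 2, Dorne 8.
Arden gets 9 under Jefferson and 8 under Hamilton.

Jefferson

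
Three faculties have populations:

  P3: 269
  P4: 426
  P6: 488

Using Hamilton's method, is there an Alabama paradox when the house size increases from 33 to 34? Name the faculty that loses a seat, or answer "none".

none

At 33 seats: P3 7, P4 12, P6 14.
At 34 seats: P3 8, P4 12, P6 14.
No faculty's allocation decreased.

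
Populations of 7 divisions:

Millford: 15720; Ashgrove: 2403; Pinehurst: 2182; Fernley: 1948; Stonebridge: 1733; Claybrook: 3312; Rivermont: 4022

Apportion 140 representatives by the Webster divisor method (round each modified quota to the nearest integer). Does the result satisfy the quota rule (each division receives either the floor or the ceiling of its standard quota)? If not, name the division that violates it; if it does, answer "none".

Standard quotas: Millford 70.268, Ashgrove 10.741, Pinehurst 9.754, Fernley 8.708, Stonebridge 7.746, Claybrook 14.805, Rivermont 17.978.
Webster allocation: Millford 69, Ashgrove 11, Pinehurst 10, Fernley 9, Stonebridge 8, Claybrook 15, Rivermont 18.
Millford has quota 70.268 (lower 70, upper 71) but receives 69 — outside the quota interval.

Millford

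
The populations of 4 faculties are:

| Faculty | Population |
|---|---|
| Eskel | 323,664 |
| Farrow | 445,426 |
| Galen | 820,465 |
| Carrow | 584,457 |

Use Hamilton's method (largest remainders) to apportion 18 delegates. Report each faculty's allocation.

Total 2174012; standard divisor 2174012/18 ≈ 120778.444.
Standard quotas: Eskel 2.6798, Farrow 3.6880, Galen 6.7931, Carrow 4.8391.
Lower quotas: Eskel 2, Farrow 3, Galen 6, Carrow 4 (sum 15, leaving 3 seats).
Remainders in descending order: Carrow 0.8391, Galen 0.7931, Farrow 0.6880, Eskel 0.6798.
Largest remainders: Carrow, Galen, Farrow receive the extra seats.

Eskel=2, Farrow=4, Galen=7, Carrow=5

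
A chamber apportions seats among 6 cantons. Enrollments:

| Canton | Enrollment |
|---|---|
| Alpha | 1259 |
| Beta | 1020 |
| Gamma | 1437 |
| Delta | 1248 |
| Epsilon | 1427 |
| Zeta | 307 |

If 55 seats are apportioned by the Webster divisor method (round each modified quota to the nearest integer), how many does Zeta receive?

Standard divisor 6698/55 ≈ 121.782; standard quotas: Alpha 10.338, Beta 8.376, Gamma 11.800, Delta 10.248, Epsilon 11.718, Zeta 2.521.
Rounding to the nearest integer gives Alpha 10, Beta 8, Gamma 12, Delta 10, Epsilon 12, Zeta 3 — total 55, matching the house size, so no adjustment is needed.
Zeta receives 3.

3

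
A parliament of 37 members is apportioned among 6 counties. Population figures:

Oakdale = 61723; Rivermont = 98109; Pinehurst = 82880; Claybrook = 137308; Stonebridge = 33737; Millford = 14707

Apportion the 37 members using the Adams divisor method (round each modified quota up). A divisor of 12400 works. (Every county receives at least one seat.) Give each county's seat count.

Oakdale 5, Rivermont 8, Pinehurst 7, Claybrook 12, Stonebridge 3, Millford 2

With modified divisor 12400: modified quotas Oakdale 4.978, Rivermont 7.912, Pinehurst 6.684, Claybrook 11.073, Stonebridge 2.721, Millford 1.186.
Rounding up: Oakdale 5, Rivermont 8, Pinehurst 7, Claybrook 12, Stonebridge 3, Millford 2 (total 37).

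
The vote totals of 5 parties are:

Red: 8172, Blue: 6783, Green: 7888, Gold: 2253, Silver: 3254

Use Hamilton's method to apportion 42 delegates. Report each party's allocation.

Red: 12; Blue: 10; Green: 12; Gold: 3; Silver: 5

The standard divisor is 28350/42 = 675.
Standard quotas: Red 12.1067, Blue 10.0489, Green 11.6859, Gold 3.3378, Silver 4.8207.
Lower quotas: Red 12, Blue 10, Green 11, Gold 3, Silver 4 (sum 40, leaving 2 seats).
Remainders in descending order: Silver 0.8207, Green 0.6859, Gold 0.3378, Red 0.1067, Blue 0.0489.
Largest remainders: Silver, Green receive the extra seats.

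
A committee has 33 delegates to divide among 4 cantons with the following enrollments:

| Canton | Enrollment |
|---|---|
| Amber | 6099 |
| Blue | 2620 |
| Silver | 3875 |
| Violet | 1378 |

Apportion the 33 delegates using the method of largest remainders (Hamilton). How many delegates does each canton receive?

Standard divisor: 13972 ÷ 33 ≈ 423.394.
Standard quotas: Amber 14.4050, Blue 6.1881, Silver 9.1522, Violet 3.2547.
Lower quotas: Amber 14, Blue 6, Silver 9, Violet 3 (sum 32, leaving 1 seat).
Remainders in descending order: Amber 0.4050, Violet 0.2547, Blue 0.1881, Silver 0.1522.
Largest remainder: Amber receives the extra seat.

Amber 15, Blue 6, Silver 9, Violet 3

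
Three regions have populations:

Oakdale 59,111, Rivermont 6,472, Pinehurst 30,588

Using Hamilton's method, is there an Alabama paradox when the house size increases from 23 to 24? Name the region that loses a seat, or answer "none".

Rivermont

At 23 seats: Oakdale 14, Rivermont 2, Pinehurst 7.
At 24 seats: Oakdale 15, Rivermont 1, Pinehurst 8.
Rivermont drops from 2 to 1.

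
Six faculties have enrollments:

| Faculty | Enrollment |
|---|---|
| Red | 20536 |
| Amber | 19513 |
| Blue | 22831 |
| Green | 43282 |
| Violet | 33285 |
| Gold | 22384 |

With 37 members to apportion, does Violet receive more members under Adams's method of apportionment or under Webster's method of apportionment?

Adams: Red 5, Amber 5, Blue 5, Green 10, Violet 7, Gold 5.
Webster: Red 5, Amber 4, Blue 5, Green 10, Violet 8, Gold 5.
Violet gets 7 under Adams and 8 under Webster.

Webster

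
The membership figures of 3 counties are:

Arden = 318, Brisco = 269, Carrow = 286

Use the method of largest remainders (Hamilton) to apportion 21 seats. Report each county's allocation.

The standard divisor is 873/21 ≈ 41.571.
Standard quotas: Arden 7.649, Brisco 6.471, Carrow 6.880.
Lower quotas: Arden 7, Brisco 6, Carrow 6 (sum 19, leaving 2 seats).
Remainders in descending order: Carrow 0.880, Arden 0.649, Brisco 0.471.
Largest remainders: Carrow, Arden receive the extra seats.

Arden=8; Brisco=6; Carrow=7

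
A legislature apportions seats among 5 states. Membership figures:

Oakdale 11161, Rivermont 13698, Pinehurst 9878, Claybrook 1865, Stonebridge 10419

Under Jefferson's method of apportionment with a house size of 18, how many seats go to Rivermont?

6

Standard divisor 47021/18 ≈ 2612.278; standard quotas: Oakdale 4.273, Rivermont 5.244, Pinehurst 3.781, Claybrook 0.714, Stonebridge 3.988.
Rounding down gives 4, 5, 3, 0, 3 = 15 seats, so the divisor must be adjusted.
With modified divisor 2260: modified quotas Oakdale 4.938, Rivermont 6.061, Pinehurst 4.371, Claybrook 0.825, Stonebridge 4.610.
Rounding down: Oakdale 4, Rivermont 6, Pinehurst 4, Claybrook 0, Stonebridge 4 (total 18).
Rivermont receives 6.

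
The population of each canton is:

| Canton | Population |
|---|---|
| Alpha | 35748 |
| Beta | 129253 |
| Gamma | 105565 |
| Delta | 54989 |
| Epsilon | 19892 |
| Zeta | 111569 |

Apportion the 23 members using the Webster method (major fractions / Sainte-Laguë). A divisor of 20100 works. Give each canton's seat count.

Alpha=2, Beta=6, Gamma=5, Delta=3, Epsilon=1, Zeta=6

With modified divisor 20100: modified quotas Alpha 1.779, Beta 6.430, Gamma 5.252, Delta 2.736, Epsilon 0.990, Zeta 5.551.
Rounding to the nearest integer: Alpha 2, Beta 6, Gamma 5, Delta 3, Epsilon 1, Zeta 6 (total 23).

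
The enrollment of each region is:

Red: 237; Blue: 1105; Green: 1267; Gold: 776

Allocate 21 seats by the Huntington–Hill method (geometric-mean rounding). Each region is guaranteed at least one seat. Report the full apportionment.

With divisor 168: modified quotas Red 1.411, Blue 6.577, Green 7.542, Gold 4.619.
Geometric-mean thresholds: Red √(1·2)=1.414, Blue √(6·7)=6.481, Green √(7·8)=7.483, Gold √(4·5)=4.472.
Each quota rounded against its threshold gives Red 1, Blue 7, Green 8, Gold 5 (total 21).

Red 1; Blue 7; Green 8; Gold 5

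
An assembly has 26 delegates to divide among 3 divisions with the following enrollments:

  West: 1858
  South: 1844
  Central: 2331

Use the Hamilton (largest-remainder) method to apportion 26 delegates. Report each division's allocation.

Standard divisor: 6033 ÷ 26 ≈ 232.038.
Standard quotas: West 8.007, South 7.947, Central 10.046.
Lower quotas: West 8, South 7, Central 10 (sum 25, leaving 1 seat).
Remainders in descending order: South 0.947, Central 0.046, West 0.007.
The surplus seat goes to South.

West 8, South 8, Central 10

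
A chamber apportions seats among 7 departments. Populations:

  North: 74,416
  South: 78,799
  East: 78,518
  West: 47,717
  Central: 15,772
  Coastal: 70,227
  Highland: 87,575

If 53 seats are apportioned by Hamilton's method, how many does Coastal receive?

The standard divisor is 453024/53 ≈ 8547.623.
Standard quotas: North 8.7060, South 9.2188, East 9.1859, West 5.5825, Central 1.8452, Coastal 8.2160, Highland 10.2455.
Lower quotas: North 8, South 9, East 9, West 5, Central 1, Coastal 8, Highland 10 (sum 50, leaving 3 seats).
Remainders in descending order: Central 0.8452, North 0.7060, West 0.5825, Highland 0.2455, South 0.2188, Coastal 0.2160, East 0.1859.
The surplus seats go to Central, North, West.
Coastal receives 8.

8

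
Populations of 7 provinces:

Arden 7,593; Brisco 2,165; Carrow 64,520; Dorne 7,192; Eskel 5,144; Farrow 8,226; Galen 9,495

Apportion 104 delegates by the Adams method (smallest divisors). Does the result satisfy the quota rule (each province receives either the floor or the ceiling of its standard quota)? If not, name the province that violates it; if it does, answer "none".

Standard quotas: Arden 7.569, Brisco 2.158, Carrow 64.313, Dorne 7.169, Eskel 5.127, Farrow 8.200, Galen 9.465.
Adams allocation: Arden 8, Brisco 3, Carrow 63, Dorne 7, Eskel 5, Farrow 8, Galen 10.
Carrow has quota 64.313 (lower 64, upper 65) but receives 63 — outside the quota interval.

Carrow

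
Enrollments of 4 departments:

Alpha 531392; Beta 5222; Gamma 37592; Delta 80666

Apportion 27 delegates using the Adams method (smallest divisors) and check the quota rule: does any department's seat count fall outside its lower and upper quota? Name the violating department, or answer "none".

Standard quotas: Alpha 21.909, Beta 0.215, Gamma 1.550, Delta 3.326.
Adams allocation: Alpha 20, Beta 1, Gamma 2, Delta 4.
Alpha has quota 21.909 (lower 21, upper 22) but receives 20 — outside the quota interval.

Alpha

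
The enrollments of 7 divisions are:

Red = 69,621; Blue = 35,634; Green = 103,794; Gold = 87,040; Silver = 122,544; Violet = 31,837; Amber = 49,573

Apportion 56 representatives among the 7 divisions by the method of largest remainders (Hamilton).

Standard divisor: 500043 ÷ 56 ≈ 8929.339.
Standard quotas: Red 7.7969, Blue 3.9907, Green 11.6239, Gold 9.7476, Silver 13.7237, Violet 3.5654, Amber 5.5517.
Lower quotas: Red 7, Blue 3, Green 11, Gold 9, Silver 13, Violet 3, Amber 5 (sum 51, leaving 5 seats).
Remainders in descending order: Blue 0.9907, Red 0.7969, Gold 0.7476, Silver 0.7237, Green 0.6239, Violet 0.5654, Amber 0.5517.
The surplus seats go to Blue, Red, Gold, Silver, Green.

Red: 8, Blue: 4, Green: 12, Gold: 10, Silver: 14, Violet: 3, Amber: 5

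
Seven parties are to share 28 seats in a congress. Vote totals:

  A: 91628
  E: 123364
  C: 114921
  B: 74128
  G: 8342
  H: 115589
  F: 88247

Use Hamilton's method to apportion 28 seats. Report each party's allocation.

The standard divisor is 616219/28 ≈ 22007.821.
Standard quotas: A 4.1634, E 5.6055, C 5.2218, B 3.3683, G 0.3790, H 5.2522, F 4.0098.
Lower quotas: A 4, E 5, C 5, B 3, G 0, H 5, F 4 (sum 26, leaving 2 seats).
Remainders in descending order: E 0.6055, G 0.3790, B 0.3683, H 0.2522, C 0.2218, A 0.1634, F 0.0098.
Largest remainders: E, G receive the extra seats.

A 4; E 6; C 5; B 3; G 1; H 5; F 4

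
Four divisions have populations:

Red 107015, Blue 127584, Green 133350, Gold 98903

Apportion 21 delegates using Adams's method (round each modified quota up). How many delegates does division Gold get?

4

Standard divisor 466852/21 ≈ 22231.048; standard quotas: Red 4.814, Blue 5.739, Green 5.998, Gold 4.449.
Rounding up gives 5, 6, 6, 5 = 22 seats, so the divisor must be adjusted.
With modified divisor 25100: modified quotas Red 4.264, Blue 5.083, Green 5.313, Gold 3.940.
Rounding up: Red 5, Blue 6, Green 6, Gold 4 (total 21).
Gold receives 4.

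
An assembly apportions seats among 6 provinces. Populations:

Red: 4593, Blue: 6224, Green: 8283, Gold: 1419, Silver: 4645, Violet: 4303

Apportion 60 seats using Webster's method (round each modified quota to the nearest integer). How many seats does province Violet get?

Standard divisor 29467/60 ≈ 491.117; standard quotas: Red 9.352, Blue 12.673, Green 16.866, Gold 2.889, Silver 9.458, Violet 8.762.
Rounding to the nearest integer gives Red 9, Blue 13, Green 17, Gold 3, Silver 9, Violet 9 — total 60, matching the house size, so no adjustment is needed.
Violet receives 9.

9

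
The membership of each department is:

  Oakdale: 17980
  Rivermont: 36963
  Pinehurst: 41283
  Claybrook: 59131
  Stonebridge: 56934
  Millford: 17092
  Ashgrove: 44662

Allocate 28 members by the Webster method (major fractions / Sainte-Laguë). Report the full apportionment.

Oakdale 2; Rivermont 4; Pinehurst 4; Claybrook 6; Stonebridge 6; Millford 2; Ashgrove 4

Standard divisor 274045/28 ≈ 9787.321; standard quotas: Oakdale 1.837, Rivermont 3.777, Pinehurst 4.218, Claybrook 6.042, Stonebridge 5.817, Millford 1.746, Ashgrove 4.563.
Rounding to the nearest integer gives 2, 4, 4, 6, 6, 2, 5 = 29 seats, so the divisor must be adjusted.
With modified divisor 10100: modified quotas Oakdale 1.780, Rivermont 3.660, Pinehurst 4.087, Claybrook 5.855, Stonebridge 5.637, Millford 1.692, Ashgrove 4.422.
Rounding to the nearest integer: Oakdale 2, Rivermont 4, Pinehurst 4, Claybrook 6, Stonebridge 6, Millford 2, Ashgrove 4 (total 28).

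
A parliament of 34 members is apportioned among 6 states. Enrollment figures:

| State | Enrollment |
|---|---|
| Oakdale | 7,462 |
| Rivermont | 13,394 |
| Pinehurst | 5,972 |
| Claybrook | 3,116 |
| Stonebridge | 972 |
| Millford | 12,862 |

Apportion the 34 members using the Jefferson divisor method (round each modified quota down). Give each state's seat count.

Oakdale 6, Rivermont 11, Pinehurst 5, Claybrook 2, Stonebridge 0, Millford 10

Standard divisor 43778/34 ≈ 1287.588; standard quotas: Oakdale 5.795, Rivermont 10.402, Pinehurst 4.638, Claybrook 2.420, Stonebridge 0.755, Millford 9.989.
Rounding down gives 5, 10, 4, 2, 0, 9 = 30 seats, so the divisor must be adjusted.
With modified divisor 1180: modified quotas Oakdale 6.324, Rivermont 11.351, Pinehurst 5.061, Claybrook 2.641, Stonebridge 0.824, Millford 10.900.
Rounding down: Oakdale 6, Rivermont 11, Pinehurst 5, Claybrook 2, Stonebridge 0, Millford 10 (total 34).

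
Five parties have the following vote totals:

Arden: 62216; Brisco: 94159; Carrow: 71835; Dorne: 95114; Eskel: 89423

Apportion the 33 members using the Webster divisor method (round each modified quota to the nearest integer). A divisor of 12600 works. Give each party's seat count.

With modified divisor 12600: modified quotas Arden 4.938, Brisco 7.473, Carrow 5.701, Dorne 7.549, Eskel 7.097.
Rounding to the nearest integer: Arden 5, Brisco 7, Carrow 6, Dorne 8, Eskel 7 (total 33).

Arden=5, Brisco=7, Carrow=6, Dorne=8, Eskel=7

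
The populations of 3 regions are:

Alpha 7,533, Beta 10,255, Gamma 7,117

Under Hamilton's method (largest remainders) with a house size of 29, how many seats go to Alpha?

Standard divisor: 24905 ÷ 29 ≈ 858.793.
Standard quotas: Alpha 8.7716, Beta 11.9412, Gamma 8.2872.
Lower quotas: Alpha 8, Beta 11, Gamma 8 (sum 27, leaving 2 seats).
Remainders in descending order: Beta 0.9412, Alpha 0.7716, Gamma 0.2872.
The surplus seats go to Beta, Alpha.
Alpha receives 9.

9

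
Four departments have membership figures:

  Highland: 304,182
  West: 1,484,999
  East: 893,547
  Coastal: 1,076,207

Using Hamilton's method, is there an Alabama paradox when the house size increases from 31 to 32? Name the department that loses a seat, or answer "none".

At 31 seats: Highland 3, West 12, East 7, Coastal 9.
At 32 seats: Highland 2, West 13, East 8, Coastal 9.
Highland drops from 3 to 2.

Highland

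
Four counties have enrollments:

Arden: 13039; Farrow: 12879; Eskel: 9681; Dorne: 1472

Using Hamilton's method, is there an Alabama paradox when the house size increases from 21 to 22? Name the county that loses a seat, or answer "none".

At 21 seats: Arden 7, Farrow 7, Eskel 6, Dorne 1.
At 22 seats: Arden 8, Farrow 7, Eskel 6, Dorne 1.
No county's allocation decreased.

none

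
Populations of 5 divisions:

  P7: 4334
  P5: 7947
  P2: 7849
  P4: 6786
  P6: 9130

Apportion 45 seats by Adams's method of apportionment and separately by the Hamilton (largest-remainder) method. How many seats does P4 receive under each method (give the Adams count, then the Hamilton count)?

8 and 9

Adams: P7 6, P5 10, P2 10, P4 8, P6 11.
Hamilton: P7 5, P5 10, P2 10, P4 9, P6 11.
P4 gets 8 under Adams and 9 under Hamilton.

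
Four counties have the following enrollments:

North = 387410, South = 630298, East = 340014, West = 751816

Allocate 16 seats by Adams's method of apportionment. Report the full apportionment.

North 3, South 5, East 3, West 5

Standard divisor 2109538/16 ≈ 131846.125; standard quotas: North 2.938, South 4.781, East 2.579, West 5.702.
Rounding up gives 3, 5, 3, 6 = 17 seats, so the divisor must be adjusted.
With modified divisor 154000: modified quotas North 2.516, South 4.093, East 2.208, West 4.882.
Rounding up: North 3, South 5, East 3, West 5 (total 16).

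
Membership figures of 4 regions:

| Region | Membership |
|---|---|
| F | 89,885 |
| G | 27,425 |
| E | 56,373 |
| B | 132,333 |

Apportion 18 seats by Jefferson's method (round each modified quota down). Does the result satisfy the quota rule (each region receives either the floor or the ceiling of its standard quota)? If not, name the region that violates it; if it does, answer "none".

none

Standard quotas: F 5.287, G 1.613, E 3.316, B 7.784.
Jefferson allocation: F 6, G 1, E 3, B 8.
Every allocation lies between the lower and upper quota.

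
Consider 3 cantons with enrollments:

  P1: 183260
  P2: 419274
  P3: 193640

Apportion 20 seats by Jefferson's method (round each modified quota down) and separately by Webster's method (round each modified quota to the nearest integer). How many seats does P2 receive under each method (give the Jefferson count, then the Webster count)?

Jefferson: P1 4, P2 11, P3 5.
Webster: P1 5, P2 10, P3 5.
P2 gets 11 under Jefferson and 10 under Webster.

11 and 10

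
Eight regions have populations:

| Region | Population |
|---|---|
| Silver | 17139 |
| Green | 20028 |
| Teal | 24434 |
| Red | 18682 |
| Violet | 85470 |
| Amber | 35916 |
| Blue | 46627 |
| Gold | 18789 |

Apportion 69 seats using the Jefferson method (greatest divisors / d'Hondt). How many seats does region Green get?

5

Standard divisor 267085/69 ≈ 3870.797; standard quotas: Silver 4.428, Green 5.174, Teal 6.312, Red 4.826, Violet 22.081, Amber 9.279, Blue 12.046, Gold 4.854.
Rounding down gives 4, 5, 6, 4, 22, 9, 12, 4 = 66 seats, so the divisor must be adjusted.
With modified divisor 3700: modified quotas Silver 4.632, Green 5.413, Teal 6.604, Red 5.049, Violet 23.100, Amber 9.707, Blue 12.602, Gold 5.078.
Rounding down: Silver 4, Green 5, Teal 6, Red 5, Violet 23, Amber 9, Blue 12, Gold 5 (total 69).
Green receives 5.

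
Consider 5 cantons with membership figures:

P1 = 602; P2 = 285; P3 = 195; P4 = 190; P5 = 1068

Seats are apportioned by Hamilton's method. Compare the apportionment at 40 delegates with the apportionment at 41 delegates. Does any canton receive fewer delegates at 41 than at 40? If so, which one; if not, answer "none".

P3

At 40 seats: P1 10, P2 5, P3 4, P4 3, P5 18.
At 41 seats: P1 11, P2 5, P3 3, P4 3, P5 19.
P3 drops from 4 to 3.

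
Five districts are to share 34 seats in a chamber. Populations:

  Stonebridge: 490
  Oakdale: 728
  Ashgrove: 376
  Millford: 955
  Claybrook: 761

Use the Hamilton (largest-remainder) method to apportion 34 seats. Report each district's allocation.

Stonebridge: 5, Oakdale: 7, Ashgrove: 4, Millford: 10, Claybrook: 8

Standard divisor: 3310 ÷ 34 ≈ 97.353.
Standard quotas: Stonebridge 5.033, Oakdale 7.478, Ashgrove 3.862, Millford 9.810, Claybrook 7.817.
Lower quotas: Stonebridge 5, Oakdale 7, Ashgrove 3, Millford 9, Claybrook 7 (sum 31, leaving 3 seats).
Remainders in descending order: Ashgrove 0.862, Claybrook 0.817, Millford 0.810, Oakdale 0.478, Stonebridge 0.033.
The surplus seats go to Ashgrove, Claybrook, Millford.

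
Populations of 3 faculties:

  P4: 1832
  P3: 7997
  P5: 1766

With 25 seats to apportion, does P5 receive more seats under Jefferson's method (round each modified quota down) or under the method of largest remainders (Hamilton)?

Hamilton

Jefferson: P4 4, P3 18, P5 3.
Hamilton: P4 4, P3 17, P5 4.
P5 gets 3 under Jefferson and 4 under Hamilton.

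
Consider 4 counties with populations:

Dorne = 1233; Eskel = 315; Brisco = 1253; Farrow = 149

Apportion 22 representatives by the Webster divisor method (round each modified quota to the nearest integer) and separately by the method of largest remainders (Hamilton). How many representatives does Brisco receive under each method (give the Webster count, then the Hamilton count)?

10 and 9

Webster: Dorne 9, Eskel 2, Brisco 10, Farrow 1.
Hamilton: Dorne 9, Eskel 3, Brisco 9, Farrow 1.
Brisco gets 10 under Webster and 9 under Hamilton.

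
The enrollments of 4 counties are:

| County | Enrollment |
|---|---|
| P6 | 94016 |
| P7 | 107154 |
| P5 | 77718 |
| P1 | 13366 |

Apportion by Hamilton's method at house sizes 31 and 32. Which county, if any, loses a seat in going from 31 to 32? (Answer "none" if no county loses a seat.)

At 31 seats: P6 10, P7 11, P5 8, P1 2.
At 32 seats: P6 10, P7 12, P5 9, P1 1.
P1 drops from 2 to 1.

P1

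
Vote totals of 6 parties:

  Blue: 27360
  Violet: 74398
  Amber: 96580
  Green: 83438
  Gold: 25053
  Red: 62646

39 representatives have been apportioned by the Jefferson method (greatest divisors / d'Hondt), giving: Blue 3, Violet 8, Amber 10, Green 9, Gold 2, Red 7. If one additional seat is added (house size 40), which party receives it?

Priority for the next seat is population ÷ (current seats + 1).
Priorities: Blue 6840.000, Violet 8266.444, Amber 8780.000, Green 8343.800, Gold 8351.000, Red 7830.750.
Highest priority: Amber.

Amber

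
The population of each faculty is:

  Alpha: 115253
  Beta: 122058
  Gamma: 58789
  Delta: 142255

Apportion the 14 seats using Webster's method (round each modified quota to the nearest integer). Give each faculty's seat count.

Alpha 4; Beta 4; Gamma 2; Delta 4

Standard divisor 438355/14 ≈ 31311.071; standard quotas: Alpha 3.681, Beta 3.898, Gamma 1.878, Delta 4.543.
Rounding to the nearest integer gives 4, 4, 2, 5 = 15 seats, so the divisor must be adjusted.
With modified divisor 32300: modified quotas Alpha 3.568, Beta 3.779, Gamma 1.820, Delta 4.404.
Rounding to the nearest integer: Alpha 4, Beta 4, Gamma 2, Delta 4 (total 14).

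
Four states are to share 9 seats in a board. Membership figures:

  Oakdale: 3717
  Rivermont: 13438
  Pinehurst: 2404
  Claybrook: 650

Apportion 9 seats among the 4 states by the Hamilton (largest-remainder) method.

Oakdale 2, Rivermont 6, Pinehurst 1, Claybrook 0

The standard divisor is 20209/9 ≈ 2245.444.
Standard quotas: Oakdale 1.6554, Rivermont 5.9846, Pinehurst 1.0706, Claybrook 0.2895.
Lower quotas: Oakdale 1, Rivermont 5, Pinehurst 1, Claybrook 0 (sum 7, leaving 2 seats).
Remainders in descending order: Rivermont 0.9846, Oakdale 0.6554, Claybrook 0.2895, Pinehurst 0.0706.
Largest remainders: Rivermont, Oakdale receive the extra seats.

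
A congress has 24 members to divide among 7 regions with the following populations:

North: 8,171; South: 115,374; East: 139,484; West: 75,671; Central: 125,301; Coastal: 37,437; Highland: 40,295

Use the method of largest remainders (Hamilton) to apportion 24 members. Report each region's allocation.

North=0, South=5, East=6, West=3, Central=6, Coastal=2, Highland=2

The standard divisor is 541733/24 ≈ 22572.208.
Standard quotas: North 0.3620, South 5.1113, East 6.1795, West 3.3524, Central 5.5511, Coastal 1.6585, Highland 1.7852.
Lower quotas: North 0, South 5, East 6, West 3, Central 5, Coastal 1, Highland 1 (sum 21, leaving 3 seats).
Remainders in descending order: Highland 0.7852, Coastal 0.6585, Central 0.5511, North 0.3620, West 0.3524, East 0.1795, South 0.1113.
The surplus seats go to Highland, Coastal, Central.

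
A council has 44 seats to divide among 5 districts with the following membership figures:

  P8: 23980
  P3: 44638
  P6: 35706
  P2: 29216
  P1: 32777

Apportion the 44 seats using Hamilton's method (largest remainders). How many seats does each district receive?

The standard divisor is 166317/44 ≈ 3779.932.
Standard quotas: P8 6.3440, P3 11.8092, P6 9.4462, P2 7.7292, P1 8.6713.
Lower quotas: P8 6, P3 11, P6 9, P2 7, P1 8 (sum 41, leaving 3 seats).
Remainders in descending order: P3 0.8092, P2 0.7292, P1 0.6713, P6 0.4462, P8 0.3440.
The surplus seats go to P3, P2, P1.

P8 6, P3 12, P6 9, P2 8, P1 9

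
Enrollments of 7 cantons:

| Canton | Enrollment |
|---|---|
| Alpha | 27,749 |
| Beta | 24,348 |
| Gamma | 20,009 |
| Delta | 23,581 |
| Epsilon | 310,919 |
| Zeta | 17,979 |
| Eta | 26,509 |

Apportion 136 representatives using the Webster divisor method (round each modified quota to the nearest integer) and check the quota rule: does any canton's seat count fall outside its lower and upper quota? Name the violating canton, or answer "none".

Epsilon

Standard quotas: Alpha 8.366, Beta 7.341, Gamma 6.032, Delta 7.109, Epsilon 93.739, Zeta 5.420, Eta 7.992.
Webster allocation: Alpha 8, Beta 7, Gamma 6, Delta 7, Epsilon 95, Zeta 5, Eta 8.
Epsilon has quota 93.739 (lower 93, upper 94) but receives 95 — outside the quota interval.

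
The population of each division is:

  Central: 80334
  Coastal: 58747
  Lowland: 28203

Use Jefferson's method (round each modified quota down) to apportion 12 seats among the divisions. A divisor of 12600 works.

Central: 6; Coastal: 4; Lowland: 2

With modified divisor 12600: modified quotas Central 6.376, Coastal 4.662, Lowland 2.238.
Rounding down: Central 6, Coastal 4, Lowland 2 (total 12).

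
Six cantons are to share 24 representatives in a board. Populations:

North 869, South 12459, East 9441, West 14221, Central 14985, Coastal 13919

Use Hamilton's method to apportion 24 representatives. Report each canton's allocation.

North=0, South=5, East=3, West=5, Central=6, Coastal=5

Total 65894; standard divisor 65894/24 ≈ 2745.583.
Standard quotas: North 0.3165, South 4.5378, East 3.4386, West 5.1796, Central 5.4579, Coastal 5.0696.
Lower quotas: North 0, South 4, East 3, West 5, Central 5, Coastal 5 (sum 22, leaving 2 seats).
Remainders in descending order: South 0.5378, Central 0.4579, East 0.4386, North 0.3165, West 0.1796, Coastal 0.0696.
The surplus seats go to South, Central.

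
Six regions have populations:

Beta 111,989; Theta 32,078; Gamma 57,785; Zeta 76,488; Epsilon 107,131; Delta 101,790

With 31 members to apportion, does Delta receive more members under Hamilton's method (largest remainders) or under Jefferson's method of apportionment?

Hamilton: Beta 7, Theta 2, Gamma 4, Zeta 5, Epsilon 7, Delta 6.
Jefferson: Beta 7, Theta 2, Gamma 3, Zeta 5, Epsilon 7, Delta 7.
Delta gets 6 under Hamilton and 7 under Jefferson.

Jefferson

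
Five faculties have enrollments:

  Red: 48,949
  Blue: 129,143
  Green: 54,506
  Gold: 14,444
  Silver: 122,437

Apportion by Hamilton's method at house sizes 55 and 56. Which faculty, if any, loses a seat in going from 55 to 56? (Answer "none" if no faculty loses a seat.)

At 55 seats: Red 8, Blue 19, Green 8, Gold 2, Silver 18.
At 56 seats: Red 7, Blue 20, Green 8, Gold 2, Silver 19.
Red drops from 8 to 7.

Red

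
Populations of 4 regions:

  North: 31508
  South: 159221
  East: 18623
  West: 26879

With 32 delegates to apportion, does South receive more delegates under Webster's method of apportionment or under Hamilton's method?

Hamilton

Webster: North 4, South 21, East 3, West 4.
Hamilton: North 4, South 22, East 2, West 4.
South gets 21 under Webster and 22 under Hamilton.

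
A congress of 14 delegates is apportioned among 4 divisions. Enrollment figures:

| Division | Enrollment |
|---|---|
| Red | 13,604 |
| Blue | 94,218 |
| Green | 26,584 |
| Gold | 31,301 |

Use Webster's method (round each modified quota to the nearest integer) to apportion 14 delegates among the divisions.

Standard divisor 165707/14 ≈ 11836.214; standard quotas: Red 1.149, Blue 7.960, Green 2.246, Gold 2.645.
Rounding to the nearest integer gives Red 1, Blue 8, Green 2, Gold 3 — total 14, matching the house size, so no adjustment is needed.

Red 1; Blue 8; Green 2; Gold 3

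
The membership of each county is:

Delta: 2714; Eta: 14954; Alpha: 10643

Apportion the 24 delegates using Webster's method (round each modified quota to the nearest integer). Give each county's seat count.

Delta=2, Eta=13, Alpha=9

Standard divisor 28311/24 ≈ 1179.625; standard quotas: Delta 2.301, Eta 12.677, Alpha 9.022.
Rounding to the nearest integer gives Delta 2, Eta 13, Alpha 9 — total 24, matching the house size, so no adjustment is needed.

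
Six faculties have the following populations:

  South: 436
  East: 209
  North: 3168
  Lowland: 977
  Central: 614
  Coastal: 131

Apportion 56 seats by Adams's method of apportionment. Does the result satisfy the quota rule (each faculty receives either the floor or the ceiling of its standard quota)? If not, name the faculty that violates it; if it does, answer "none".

Standard quotas: South 4.411, East 2.115, North 32.052, Lowland 9.885, Central 6.212, Coastal 1.325.
Adams allocation: South 5, East 2, North 31, Lowland 10, Central 6, Coastal 2.
North has quota 32.052 (lower 32, upper 33) but receives 31 — outside the quota interval.

North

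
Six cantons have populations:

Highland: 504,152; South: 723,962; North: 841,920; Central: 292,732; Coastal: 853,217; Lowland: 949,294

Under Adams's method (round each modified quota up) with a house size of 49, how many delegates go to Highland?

6

Standard divisor 4165277/49 ≈ 85005.653; standard quotas: Highland 5.931, South 8.517, North 9.904, Central 3.444, Coastal 10.037, Lowland 11.167.
Rounding up gives 6, 9, 10, 4, 11, 12 = 52 seats, so the divisor must be adjusted.
With modified divisor 92000: modified quotas Highland 5.480, South 7.869, North 9.151, Central 3.182, Coastal 9.274, Lowland 10.318.
Rounding up: Highland 6, South 8, North 10, Central 4, Coastal 10, Lowland 11 (total 49).
Highland receives 6.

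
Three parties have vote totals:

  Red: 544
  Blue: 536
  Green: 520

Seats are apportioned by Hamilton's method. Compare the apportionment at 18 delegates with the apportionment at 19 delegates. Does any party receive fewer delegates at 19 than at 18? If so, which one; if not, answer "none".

At 18 seats: Red 6, Blue 6, Green 6.
At 19 seats: Red 7, Blue 6, Green 6.
No party's allocation decreased.

none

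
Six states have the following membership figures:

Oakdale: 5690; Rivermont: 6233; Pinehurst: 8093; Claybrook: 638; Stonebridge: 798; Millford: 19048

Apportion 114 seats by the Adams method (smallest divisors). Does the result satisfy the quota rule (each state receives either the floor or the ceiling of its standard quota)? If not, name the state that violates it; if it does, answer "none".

Millford

Standard quotas: Oakdale 16.016, Rivermont 17.545, Pinehurst 22.780, Claybrook 1.796, Stonebridge 2.246, Millford 53.617.
Adams allocation: Oakdale 16, Rivermont 18, Pinehurst 23, Claybrook 2, Stonebridge 3, Millford 52.
Millford has quota 53.617 (lower 53, upper 54) but receives 52 — outside the quota interval.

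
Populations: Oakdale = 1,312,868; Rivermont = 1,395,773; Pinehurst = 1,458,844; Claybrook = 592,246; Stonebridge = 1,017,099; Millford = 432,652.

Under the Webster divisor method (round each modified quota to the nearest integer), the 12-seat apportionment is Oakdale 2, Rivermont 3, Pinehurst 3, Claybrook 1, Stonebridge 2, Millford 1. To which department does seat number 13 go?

Oakdale

Priority for the next seat is population ÷ (current seats + 0.5).
Priorities: Oakdale 525147.200, Rivermont 398792.286, Pinehurst 416812.571, Claybrook 394830.667, Stonebridge 406839.600, Millford 288434.667.
Highest priority: Oakdale.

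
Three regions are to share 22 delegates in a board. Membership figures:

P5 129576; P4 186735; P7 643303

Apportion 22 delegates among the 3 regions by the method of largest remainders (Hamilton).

P5 3; P4 4; P7 15

Standard divisor: 959614 ÷ 22 ≈ 43618.818.
Standard quotas: P5 2.9706, P4 4.2811, P7 14.7483.
Lower quotas: P5 2, P4 4, P7 14 (sum 20, leaving 2 seats).
Remainders in descending order: P5 0.9706, P7 0.7483, P4 0.2811.
The surplus seats go to P5, P7.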